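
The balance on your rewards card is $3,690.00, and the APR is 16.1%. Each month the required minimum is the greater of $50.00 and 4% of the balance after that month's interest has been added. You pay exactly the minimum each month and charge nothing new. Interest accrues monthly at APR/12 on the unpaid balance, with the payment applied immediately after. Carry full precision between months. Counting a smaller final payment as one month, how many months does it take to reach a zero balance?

Monthly rate r = 16.1%/12 = 1.34167% = 0.0134167.
While 4% of the post-interest balance exceeds $50.00, each month B ← (B·(1+r))·(1 − 0.04), i.e. B shrinks by the factor (1+r)·0.96 = 0.97288.
This holds for months 1–40. Entering month 41 the balance is $1,228.56; 4% of the post-interest balance is now below $50.00, so the flat $50.00 minimum applies from here.
From month 41 a fixed $50.00 at rate r clears $1,228.56 in 31 more payments. Total: 40 + 31 = 71 months.

71 months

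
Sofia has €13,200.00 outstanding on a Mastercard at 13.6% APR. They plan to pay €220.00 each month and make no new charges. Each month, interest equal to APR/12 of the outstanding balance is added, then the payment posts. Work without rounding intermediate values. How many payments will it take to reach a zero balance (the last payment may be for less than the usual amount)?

Monthly rate r = 13.6%/12 = 1.13333% = 0.0113333.
Recurrence: B ← B·(1+r) − €220.00.
Month 1: interest €149.60; balance after payment €13,129.60.
Month 2: interest €148.80; balance after payment €13,058.40.
Closed form: n = −ln(1 − rB₀/P)/ln(1+r) = −ln(0.32)/ln(1.01133) ≈ 101.107, so the balance reaches zero during payment 102.

102 months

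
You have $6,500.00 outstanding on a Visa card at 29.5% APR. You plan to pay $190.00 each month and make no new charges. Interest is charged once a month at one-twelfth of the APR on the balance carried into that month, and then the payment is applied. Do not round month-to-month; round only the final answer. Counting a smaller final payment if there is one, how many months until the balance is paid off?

Monthly rate r = 29.5%/12 = 2.45833% = 0.0245833.
Recurrence: B ← B·(1+r) − $190.00.
Month 1: interest $159.79; balance after payment $6,469.79.
Month 2: interest $159.05; balance after payment $6,438.84.
Closed form: n = −ln(1 − rB₀/P)/ln(1+r) = −ln(0.15899)/ln(1.02458) ≈ 75.719, so the balance reaches zero during payment 76.

76 months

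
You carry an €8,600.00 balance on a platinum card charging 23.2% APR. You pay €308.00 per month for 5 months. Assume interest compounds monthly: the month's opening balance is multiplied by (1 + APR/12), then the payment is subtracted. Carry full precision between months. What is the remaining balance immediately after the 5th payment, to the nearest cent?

€7,863.40

Monthly rate r = 23.2%/12 = 1.93333% = 0.0193333.
Each month: B ← B·(1+r) − €308.00.
Month 1: interest €166.27; balance after payment €8,458.27.
Month 2: interest €163.53; balance after payment €8,313.79.
Month 3: interest €160.73; balance after payment €8,166.53.
Month 4: interest €157.89; balance after payment €8,016.41.
Month 5: interest €154.98; balance after payment €7,863.40.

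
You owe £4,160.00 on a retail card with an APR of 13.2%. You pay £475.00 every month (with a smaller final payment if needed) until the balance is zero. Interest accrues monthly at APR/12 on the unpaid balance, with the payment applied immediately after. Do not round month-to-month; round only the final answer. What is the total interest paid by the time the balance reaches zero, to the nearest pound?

£239

Monthly rate r = 13.2%/12 = 1.1% = 0.011.
Payoff takes n = ⌈−ln(1 − rB₀/P)/ln(1+r)⌉ = ⌈9.260⌉ = 10 payments; the last is £123.77.
Total paid = 9·£475.00 + £123.77 = £4,398.77.
Total interest = total paid − principal = £4,398.77 − £4,160.00 = £238.77.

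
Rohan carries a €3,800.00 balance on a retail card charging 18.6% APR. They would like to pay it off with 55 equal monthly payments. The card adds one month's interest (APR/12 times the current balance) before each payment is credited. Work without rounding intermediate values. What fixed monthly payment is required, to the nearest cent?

€103.18

Monthly rate r = 18.6%/12 = 1.55% = 0.0155.
Level-payment amortization: P = B₀·r / (1 − (1+r)^(−n)) = 3800.00·0.0155 / (1 − 1.0155^(−55)).
Denominator 1 − (1+r)^(−55) = 0.570855082.
P = 58.9 / 0.570855082 ≈ 103.18.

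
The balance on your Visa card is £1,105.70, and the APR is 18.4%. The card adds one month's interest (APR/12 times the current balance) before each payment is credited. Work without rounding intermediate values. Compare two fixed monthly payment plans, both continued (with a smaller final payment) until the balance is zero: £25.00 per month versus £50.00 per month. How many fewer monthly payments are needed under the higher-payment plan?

47 fewer payments

Monthly rate r = 18.4%/12 = 1.53333% = 0.0153333.
At £25.00/mo: n = ⌈−ln(1 − rB₀/P)/ln(1+r)⌉ = 75 payments (last £12.62); total interest = total paid − £1,105.70 = £756.92.
At £50.00/mo: 28 payments (last £10.80); total interest £255.10.
Payments saved = 75 − 28 = 47.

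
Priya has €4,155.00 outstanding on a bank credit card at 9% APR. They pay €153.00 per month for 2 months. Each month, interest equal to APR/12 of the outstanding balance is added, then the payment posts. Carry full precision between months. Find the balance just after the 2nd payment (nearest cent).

Monthly rate r = 9%/12 = 0.75% = 0.0075.
Each month: B ← B·(1+r) − €153.00.
Month 1: interest €31.16; balance after payment €4,033.16.
Month 2: interest €30.25; balance after payment €3,910.41.

€3,910.41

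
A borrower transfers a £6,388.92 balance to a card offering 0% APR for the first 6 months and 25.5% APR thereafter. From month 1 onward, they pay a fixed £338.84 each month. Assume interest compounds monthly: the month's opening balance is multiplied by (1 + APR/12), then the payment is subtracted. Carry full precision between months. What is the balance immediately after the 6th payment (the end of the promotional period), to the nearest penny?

£4,355.88

Promo months 1–6 at r₀ = 0%/12 = 0; months 7+ at r₁ = 25.5%/12 = 0.02125.
After month 6 (no interest yet): B = £6,388.92 − 6·£338.84 = £4,355.88.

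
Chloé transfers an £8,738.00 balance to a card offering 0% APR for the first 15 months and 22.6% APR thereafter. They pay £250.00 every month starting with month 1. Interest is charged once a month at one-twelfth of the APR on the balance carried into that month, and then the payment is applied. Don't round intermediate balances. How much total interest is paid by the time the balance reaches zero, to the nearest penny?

£1,326.36

Promo months 1–15 at r₀ = 0%/12 = 0; months 16+ at r₁ = 22.6%/12 = 0.0188333.
After month 15 (no interest yet): B = £8,738.00 − 15·£250.00 = £4,988.00.
Then at r₁ with £250.00/mo: n₂ = −ln(1 − r₁·B/P)/ln(1+r₁) ≈ 25.26 → 26 more payments.
Total paid = 40·£250.00 + £64.36 = £10,064.36; interest = £10,064.36 − £8,738.00 = £1,326.36.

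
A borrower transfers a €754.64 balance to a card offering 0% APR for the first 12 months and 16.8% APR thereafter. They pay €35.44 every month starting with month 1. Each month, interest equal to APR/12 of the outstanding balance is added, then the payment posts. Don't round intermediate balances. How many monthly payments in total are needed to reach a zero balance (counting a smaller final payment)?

23 payments

Promo months 1–12 at r₀ = 0%/12 = 0; months 13+ at r₁ = 16.8%/12 = 0.014.
After month 12 (no interest yet): B = €754.64 − 12·€35.44 = €329.36.
Then at r₁ with €35.44/mo: n₂ = −ln(1 − r₁·B/P)/ln(1+r₁) ≈ 10.03 → 11 more payments.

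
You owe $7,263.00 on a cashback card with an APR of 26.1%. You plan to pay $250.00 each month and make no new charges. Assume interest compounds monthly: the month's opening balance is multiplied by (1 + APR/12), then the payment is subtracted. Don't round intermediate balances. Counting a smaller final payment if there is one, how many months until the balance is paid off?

Monthly rate r = 26.1%/12 = 2.175% = 0.02175.
Recurrence: B ← B·(1+r) − $250.00.
Month 1: interest $157.97; balance after payment $7,170.97.
Month 2: interest $155.97; balance after payment $7,076.94.
Closed form: n = −ln(1 − rB₀/P)/ln(1+r) = −ln(0.36812)/ln(1.02175) ≈ 46.445, so the balance reaches zero during payment 47.

47 months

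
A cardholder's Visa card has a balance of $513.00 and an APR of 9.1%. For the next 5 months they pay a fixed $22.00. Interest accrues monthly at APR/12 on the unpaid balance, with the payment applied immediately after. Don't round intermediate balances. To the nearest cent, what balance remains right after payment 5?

Monthly rate r = 9.1%/12 = 0.758333% = 0.00758333.
Each month: B ← B·(1+r) − $22.00.
Month 1: interest $3.89; balance after payment $494.89.
Month 2: interest $3.75; balance after payment $476.64.
Month 3: interest $3.61; balance after payment $458.26.
Month 4: interest $3.48; balance after payment $439.73.
Month 5: interest $3.33; balance after payment $421.07.

$421.07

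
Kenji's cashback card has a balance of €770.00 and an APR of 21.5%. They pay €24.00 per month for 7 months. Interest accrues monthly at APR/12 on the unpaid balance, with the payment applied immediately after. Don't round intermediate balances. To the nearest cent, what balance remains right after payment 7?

Monthly rate r = 21.5%/12 = 1.79167% = 0.0179167.
Each month: B ← B·(1+r) − €24.00.
Month 1: interest €13.80; balance after payment €759.80.
Month 2: interest €13.61; balance after payment €749.41.
Month 3: interest €13.43; balance after payment €738.84.
Month 4: interest €13.24; balance after payment €728.07.
Month 5: interest €13.04; balance after payment €717.12.
Month 6: interest €12.85; balance after payment €705.97.
Month 7: interest €12.65; balance after payment €694.61.

€694.61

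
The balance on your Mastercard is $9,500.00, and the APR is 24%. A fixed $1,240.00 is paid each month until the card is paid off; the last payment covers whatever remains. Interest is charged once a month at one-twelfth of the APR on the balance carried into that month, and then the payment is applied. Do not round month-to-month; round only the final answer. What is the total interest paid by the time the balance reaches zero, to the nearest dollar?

Monthly rate r = 24%/12 = 2% = 0.02.
Payoff takes n = ⌈−ln(1 − rB₀/P)/ln(1+r)⌉ = ⌈8.399⌉ = 9 payments; the last is $497.64.
Total paid = 8·$1,240.00 + $497.64 = $10,417.64.
Total interest = total paid − principal = $10,417.64 − $9,500.00 = $917.64.

$918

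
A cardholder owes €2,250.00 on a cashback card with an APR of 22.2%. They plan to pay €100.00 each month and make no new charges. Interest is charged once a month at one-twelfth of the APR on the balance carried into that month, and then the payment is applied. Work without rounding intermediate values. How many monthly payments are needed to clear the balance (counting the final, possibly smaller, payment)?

Monthly rate r = 22.2%/12 = 1.85% = 0.0185.
Recurrence: B ← B·(1+r) − €100.00.
Month 1: interest €41.62; balance after payment €2,191.62.
Month 2: interest €40.55; balance after payment €2,132.17.
Closed form: n = −ln(1 − rB₀/P)/ln(1+r) = −ln(0.58375)/ln(1.0185) ≈ 29.365, so the balance reaches zero during payment 30.

30 months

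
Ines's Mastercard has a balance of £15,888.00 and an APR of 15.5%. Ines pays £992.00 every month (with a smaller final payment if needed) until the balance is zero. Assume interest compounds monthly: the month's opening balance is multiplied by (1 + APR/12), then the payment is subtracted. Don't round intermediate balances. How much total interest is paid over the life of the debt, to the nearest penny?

Monthly rate r = 15.5%/12 = 1.29167% = 0.0129167.
Payoff takes n = ⌈−ln(1 − rB₀/P)/ln(1+r)⌉ = ⌈18.059⌉ = 19 payments; the last is £59.35.
Total paid = 18·£992.00 + £59.35 = £17,915.35.
Total interest = total paid − principal = £17,915.35 − £15,888.00 = £2,027.35.

£2,027.35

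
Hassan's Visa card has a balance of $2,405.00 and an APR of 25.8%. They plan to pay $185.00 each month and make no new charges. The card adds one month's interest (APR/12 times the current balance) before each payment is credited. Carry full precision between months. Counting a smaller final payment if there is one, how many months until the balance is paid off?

16 months

Monthly rate r = 25.8%/12 = 2.15% = 0.0215.
Recurrence: B ← B·(1+r) − $185.00.
Month 1: interest $51.71; balance after payment $2,271.71.
Month 2: interest $48.84; balance after payment $2,135.55.
Closed form: n = −ln(1 − rB₀/P)/ln(1+r) = −ln(0.7205)/ln(1.0215) ≈ 15.410, so the balance reaches zero during payment 16.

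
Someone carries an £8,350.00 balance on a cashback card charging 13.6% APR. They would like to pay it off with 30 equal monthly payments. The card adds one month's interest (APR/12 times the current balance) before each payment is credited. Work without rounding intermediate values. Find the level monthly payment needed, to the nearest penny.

£329.89

Monthly rate r = 13.6%/12 = 1.13333% = 0.0113333.
Level-payment amortization: P = B₀·r / (1 − (1+r)^(−n)) = 8350.00·0.0113333 / (1 − 1.01133^(−30)).
Denominator 1 − (1+r)^(−30) = 0.286867305.
P = 94.6333 / 0.286867305 ≈ 329.89.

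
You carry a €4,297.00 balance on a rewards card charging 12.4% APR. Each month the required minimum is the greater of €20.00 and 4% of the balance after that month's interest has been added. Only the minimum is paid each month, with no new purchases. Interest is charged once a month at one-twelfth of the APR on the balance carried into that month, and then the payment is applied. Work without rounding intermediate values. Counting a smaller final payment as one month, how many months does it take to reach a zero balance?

100 months

Monthly rate r = 12.4%/12 = 1.03333% = 0.0103333.
While 4% of the post-interest balance exceeds €20.00, each month B ← (B·(1+r))·(1 − 0.04), i.e. B shrinks by the factor (1+r)·0.96 = 0.96992.
This holds for months 1–71. Entering month 72 the balance is €491.38; 4% of the post-interest balance is now below €20.00, so the flat €20.00 minimum applies from here.
From month 72 a fixed €20.00 at rate r clears €491.38 in 29 more payments. Total: 71 + 29 = 100 months.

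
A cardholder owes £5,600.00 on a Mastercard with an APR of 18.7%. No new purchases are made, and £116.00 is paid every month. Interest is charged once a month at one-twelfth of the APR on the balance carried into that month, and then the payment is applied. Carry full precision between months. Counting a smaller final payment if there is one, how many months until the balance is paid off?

Monthly rate r = 18.7%/12 = 1.55833% = 0.0155833.
Recurrence: B ← B·(1+r) − £116.00.
Month 1: interest £87.27; balance after payment £5,571.27.
Month 2: interest £86.82; balance after payment £5,542.09.
Closed form: n = −ln(1 − rB₀/P)/ln(1+r) = −ln(0.2477)/ln(1.01558) ≈ 90.249, so the balance reaches zero during payment 91.

91 months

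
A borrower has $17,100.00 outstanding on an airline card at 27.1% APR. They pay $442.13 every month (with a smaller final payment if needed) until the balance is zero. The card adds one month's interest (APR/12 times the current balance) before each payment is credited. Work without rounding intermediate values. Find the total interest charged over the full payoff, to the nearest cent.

Monthly rate r = 27.1%/12 = 2.25833% = 0.0225833.
Payoff takes n = ⌈−ln(1 − rB₀/P)/ln(1+r)⌉ = ⌈92.560⌉ = 93 payments; the last is $248.74.
Total paid = 92·$442.13 + $248.74 = $40,924.70.
Total interest = total paid − principal = $40,924.70 − $17,100.00 = $23,824.70.

$23,824.70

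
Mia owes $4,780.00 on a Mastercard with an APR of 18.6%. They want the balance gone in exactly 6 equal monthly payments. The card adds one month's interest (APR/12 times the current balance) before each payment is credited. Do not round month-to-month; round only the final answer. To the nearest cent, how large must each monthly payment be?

$840.44

Monthly rate r = 18.6%/12 = 1.55% = 0.0155.
Level-payment amortization: P = B₀·r / (1 − (1+r)^(−n)) = 4780.00·0.0155 / (1 − 1.0155^(−6)).
Denominator 1 − (1+r)^(−6) = 0.0881562335.
P = 74.09 / 0.0881562335 ≈ 840.44.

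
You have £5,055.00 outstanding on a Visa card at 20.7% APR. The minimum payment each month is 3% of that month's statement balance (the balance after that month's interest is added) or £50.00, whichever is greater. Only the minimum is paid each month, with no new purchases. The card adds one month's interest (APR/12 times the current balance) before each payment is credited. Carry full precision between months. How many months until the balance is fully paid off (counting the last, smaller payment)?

134 months

Monthly rate r = 20.7%/12 = 1.725% = 0.01725.
While 3% of the post-interest balance exceeds £50.00, each month B ← (B·(1+r))·(1 − 0.03), i.e. B shrinks by the factor (1+r)·0.97 = 0.98673.
This holds for months 1–85. Entering month 86 the balance is £1,624.33; 3% of the post-interest balance is now below £50.00, so the flat £50.00 minimum applies from here.
From month 86 a fixed £50.00 at rate r clears £1,624.33 in 49 more payments. Total: 85 + 49 = 134 months.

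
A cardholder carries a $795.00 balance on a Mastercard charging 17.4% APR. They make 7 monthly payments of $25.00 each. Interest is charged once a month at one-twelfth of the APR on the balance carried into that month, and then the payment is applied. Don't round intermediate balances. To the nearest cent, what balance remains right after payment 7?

Monthly rate r = 17.4%/12 = 1.45% = 0.0145.
Each month: B ← B·(1+r) − $25.00.
Month 1: interest $11.53; balance after payment $781.53.
Month 2: interest $11.33; balance after payment $767.86.
Month 3: interest $11.13; balance after payment $753.99.
Month 4: interest $10.93; balance after payment $739.93.
Month 5: interest $10.73; balance after payment $725.66.
Month 6: interest $10.52; balance after payment $711.18.
Month 7: interest $10.31; balance after payment $696.49.

$696.49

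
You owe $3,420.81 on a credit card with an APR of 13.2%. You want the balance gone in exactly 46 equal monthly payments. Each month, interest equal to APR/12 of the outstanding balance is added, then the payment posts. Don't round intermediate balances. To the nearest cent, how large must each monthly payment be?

Monthly rate r = 13.2%/12 = 1.1% = 0.011.
Level-payment amortization: P = B₀·r / (1 − (1+r)^(−n)) = 3420.81·0.011 / (1 − 1.011^(−46)).
Denominator 1 − (1+r)^(−46) = 0.395429652.
P = 37.6289 / 0.395429652 ≈ 95.16.

$95.16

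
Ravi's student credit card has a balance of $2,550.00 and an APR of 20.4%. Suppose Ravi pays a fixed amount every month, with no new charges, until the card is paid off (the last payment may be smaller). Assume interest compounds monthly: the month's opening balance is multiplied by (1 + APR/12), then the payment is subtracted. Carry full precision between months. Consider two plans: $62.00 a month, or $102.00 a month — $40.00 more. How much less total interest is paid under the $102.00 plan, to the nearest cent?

$1,069.83

Monthly rate r = 20.4%/12 = 1.7% = 0.017.
At $62.00/mo: n = ⌈−ln(1 − rB₀/P)/ln(1+r)⌉ = 72 payments (last $16.41); total interest = total paid − $2,550.00 = $1,868.41.
At $102.00/mo: 33 payments (last $84.58); total interest $798.58.
Interest saved = $1,868.41 − $798.58 = $1,069.83.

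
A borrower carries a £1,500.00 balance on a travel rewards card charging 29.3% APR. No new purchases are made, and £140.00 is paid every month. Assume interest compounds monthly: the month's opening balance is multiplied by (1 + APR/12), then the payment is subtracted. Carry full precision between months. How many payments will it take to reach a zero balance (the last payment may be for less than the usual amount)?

13 payments

Monthly rate r = 29.3%/12 = 2.44167% = 0.0244167.
Recurrence: B ← B·(1+r) − £140.00.
Month 1: interest £36.62; balance after payment £1,396.62.
Month 2: interest £34.10; balance after payment £1,290.73.
Closed form: n = −ln(1 − rB₀/P)/ln(1+r) = −ln(0.73839)/ln(1.02442) ≈ 12.572, so the balance reaches zero during payment 13.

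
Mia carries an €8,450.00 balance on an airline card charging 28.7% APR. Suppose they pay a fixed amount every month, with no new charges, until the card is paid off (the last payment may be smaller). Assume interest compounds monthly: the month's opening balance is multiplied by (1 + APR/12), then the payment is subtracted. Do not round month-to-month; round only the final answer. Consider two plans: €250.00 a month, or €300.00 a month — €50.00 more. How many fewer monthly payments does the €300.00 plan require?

Monthly rate r = 28.7%/12 = 2.39167% = 0.0239167.
At €250.00/mo: n = ⌈−ln(1 − rB₀/P)/ln(1+r)⌉ = 70 payments (last €226.96); total interest = total paid − €8,450.00 = €9,026.96.
At €300.00/mo: 48 payments (last €114.33); total interest €5,764.33.
Payments saved = 70 − 48 = 22.

22 fewer payments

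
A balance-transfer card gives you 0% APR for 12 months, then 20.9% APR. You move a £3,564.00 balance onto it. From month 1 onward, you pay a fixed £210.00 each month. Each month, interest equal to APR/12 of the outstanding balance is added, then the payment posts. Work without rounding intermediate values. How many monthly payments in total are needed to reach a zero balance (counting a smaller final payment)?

18 months

Promo months 1–12 at r₀ = 0%/12 = 0; months 13+ at r₁ = 20.9%/12 = 0.0174167.
After month 12 (no interest yet): B = £3,564.00 − 12·£210.00 = £1,044.00.
Then at r₁ with £210.00/mo: n₂ = −ln(1 − r₁·B/P)/ln(1+r₁) ≈ 5.25 → 6 more payments.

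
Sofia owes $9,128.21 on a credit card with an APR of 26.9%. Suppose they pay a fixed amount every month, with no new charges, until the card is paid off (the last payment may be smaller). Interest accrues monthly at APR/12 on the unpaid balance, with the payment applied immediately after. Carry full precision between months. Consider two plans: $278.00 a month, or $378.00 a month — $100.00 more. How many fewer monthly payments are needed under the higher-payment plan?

25 fewer payments

Monthly rate r = 26.9%/12 = 2.24167% = 0.0224167.
At $278.00/mo: n = ⌈−ln(1 − rB₀/P)/ln(1+r)⌉ = 61 payments (last $23.79); total interest = total paid − $9,128.21 = $7,575.58.
At $378.00/mo: 36 payments (last $60.46); total interest $4,162.25.
Payments saved = 61 − 36 = 25.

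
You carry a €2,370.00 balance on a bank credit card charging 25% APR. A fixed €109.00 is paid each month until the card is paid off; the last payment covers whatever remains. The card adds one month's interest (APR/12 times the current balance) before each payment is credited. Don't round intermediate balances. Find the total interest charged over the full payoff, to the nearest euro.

Monthly rate r = 25%/12 = 2.08333% = 0.0208333.
Payoff takes n = ⌈−ln(1 − rB₀/P)/ln(1+r)⌉ = ⌈29.258⌉ = 30 payments; the last is €28.30.
Total paid = 29·€109.00 + €28.30 = €3,189.30.
Total interest = total paid − principal = €3,189.30 − €2,370.00 = €819.30.

€819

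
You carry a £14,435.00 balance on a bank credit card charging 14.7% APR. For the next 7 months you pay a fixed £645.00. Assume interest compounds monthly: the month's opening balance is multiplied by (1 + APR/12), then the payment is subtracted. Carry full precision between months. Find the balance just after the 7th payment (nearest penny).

Monthly rate r = 14.7%/12 = 1.225% = 0.01225.
Each month: B ← B·(1+r) − £645.00.
Month 1: interest £176.83; balance after payment £13,966.83.
Month 2: interest £171.09; balance after payment £13,492.92.
Month 3: interest £165.29; balance after payment £13,013.21.
Month 4: interest £159.41; balance after payment £12,527.62.
Month 5: interest £153.46; balance after payment £12,036.09.
Month 6: interest £147.44; balance after payment £11,538.53.
Month 7: interest £141.35; balance after payment £11,034.87.

£11,034.87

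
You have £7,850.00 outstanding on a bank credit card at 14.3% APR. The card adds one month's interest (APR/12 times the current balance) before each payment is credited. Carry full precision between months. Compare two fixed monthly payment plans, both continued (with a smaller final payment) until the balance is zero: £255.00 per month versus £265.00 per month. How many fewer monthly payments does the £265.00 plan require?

2 fewer payments

Monthly rate r = 14.3%/12 = 1.19167% = 0.0119167.
At £255.00/mo: n = ⌈−ln(1 − rB₀/P)/ln(1+r)⌉ = 39 payments (last £148.59); total interest = total paid − £7,850.00 = £1,988.59.
At £265.00/mo: 37 payments (last £200.50); total interest £1,890.50.
Payments saved = 39 − 37 = 2.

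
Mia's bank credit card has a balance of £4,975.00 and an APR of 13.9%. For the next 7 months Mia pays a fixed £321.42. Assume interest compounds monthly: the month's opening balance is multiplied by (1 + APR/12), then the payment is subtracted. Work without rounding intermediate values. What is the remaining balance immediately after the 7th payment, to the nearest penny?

Monthly rate r = 13.9%/12 = 1.15833% = 0.0115833.
Each month: B ← B·(1+r) − £321.42.
Month 1: interest £57.63; balance after payment £4,711.21.
Month 2: interest £54.57; balance after payment £4,444.36.
Month 3: interest £51.48; balance after payment £4,174.42.
Month 4: interest £48.35; balance after payment £3,901.35.
Month 5: interest £45.19; balance after payment £3,625.12.
Month 6: interest £41.99; balance after payment £3,345.69.
Month 7: interest £38.75; balance after payment £3,063.03.

£3,063.03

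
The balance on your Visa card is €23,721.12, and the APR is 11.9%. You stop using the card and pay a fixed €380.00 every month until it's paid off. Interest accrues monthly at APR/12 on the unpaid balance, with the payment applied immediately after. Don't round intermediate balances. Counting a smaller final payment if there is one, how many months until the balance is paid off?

98 months

Monthly rate r = 11.9%/12 = 0.991667% = 0.00991667.
Recurrence: B ← B·(1+r) − €380.00.
Month 1: interest €235.23; balance after payment €23,576.35.
Month 2: interest €233.80; balance after payment €23,430.15.
Closed form: n = −ln(1 − rB₀/P)/ln(1+r) = −ln(0.38096)/ln(1.00992) ≈ 97.798, so the balance reaches zero during payment 98.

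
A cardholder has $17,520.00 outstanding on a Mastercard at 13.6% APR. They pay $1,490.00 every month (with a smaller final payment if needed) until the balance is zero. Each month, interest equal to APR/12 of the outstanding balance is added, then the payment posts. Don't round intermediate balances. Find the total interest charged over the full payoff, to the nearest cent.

$1,390.83

Monthly rate r = 13.6%/12 = 1.13333% = 0.0113333.
Payoff takes n = ⌈−ln(1 − rB₀/P)/ln(1+r)⌉ = ⌈12.691⌉ = 13 payments; the last is $1,030.83.
Total paid = 12·$1,490.00 + $1,030.83 = $18,910.83.
Total interest = total paid − principal = $18,910.83 − $17,520.00 = $1,390.83.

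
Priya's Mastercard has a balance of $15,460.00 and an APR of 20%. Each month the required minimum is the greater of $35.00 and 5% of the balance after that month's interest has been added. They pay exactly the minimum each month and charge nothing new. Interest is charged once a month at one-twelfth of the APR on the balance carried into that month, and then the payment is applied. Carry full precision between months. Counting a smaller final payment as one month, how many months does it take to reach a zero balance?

114 months

Monthly rate r = 20%/12 = 1.66667% = 0.0166667.
While 5% of the post-interest balance exceeds $35.00, each month B ← (B·(1+r))·(1 − 0.05), i.e. B shrinks by the factor (1+r)·0.95 = 0.96583.
This holds for months 1–90. Entering month 91 the balance is $676.72; 5% of the post-interest balance is now below $35.00, so the flat $35.00 minimum applies from here.
From month 91 a fixed $35.00 at rate r clears $676.72 in 24 more payments. Total: 90 + 24 = 114 months.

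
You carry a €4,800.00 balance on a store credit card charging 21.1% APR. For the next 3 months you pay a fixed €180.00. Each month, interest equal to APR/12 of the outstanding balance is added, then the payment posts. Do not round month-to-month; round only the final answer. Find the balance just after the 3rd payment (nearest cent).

€4,508.13

Monthly rate r = 21.1%/12 = 1.75833% = 0.0175833.
Each month: B ← B·(1+r) − €180.00.
Month 1: interest €84.40; balance after payment €4,704.40.
Month 2: interest €82.72; balance after payment €4,607.12.
Month 3: interest €81.01; balance after payment €4,508.13.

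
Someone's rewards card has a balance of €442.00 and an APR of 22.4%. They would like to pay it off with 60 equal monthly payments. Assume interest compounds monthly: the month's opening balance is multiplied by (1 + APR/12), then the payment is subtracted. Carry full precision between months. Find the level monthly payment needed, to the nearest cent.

Monthly rate r = 22.4%/12 = 1.86667% = 0.0186667.
Level-payment amortization: P = B₀·r / (1 − (1+r)^(−n)) = 442.00·0.0186667 / (1 − 1.01867^(−60)).
Denominator 1 − (1+r)^(−60) = 0.670333901.
P = 8.25067 / 0.670333901 ≈ 12.31.

€12.31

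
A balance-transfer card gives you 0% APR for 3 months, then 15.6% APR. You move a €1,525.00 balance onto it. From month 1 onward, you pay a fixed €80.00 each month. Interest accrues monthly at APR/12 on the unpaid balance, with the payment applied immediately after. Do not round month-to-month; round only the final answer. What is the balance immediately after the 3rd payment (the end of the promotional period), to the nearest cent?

€1,285.00

Promo months 1–3 at r₀ = 0%/12 = 0; months 4+ at r₁ = 15.6%/12 = 0.013.
After month 3 (no interest yet): B = €1,525.00 − 3·€80.00 = €1,285.00.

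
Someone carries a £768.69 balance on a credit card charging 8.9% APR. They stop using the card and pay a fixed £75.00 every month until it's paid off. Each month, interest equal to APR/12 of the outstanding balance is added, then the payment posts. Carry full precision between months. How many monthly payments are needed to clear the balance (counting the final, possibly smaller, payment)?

11 payments

Monthly rate r = 8.9%/12 = 0.741667% = 0.00741667.
Recurrence: B ← B·(1+r) − £75.00.
Month 1: interest £5.70; balance after payment £699.39.
Month 2: interest £5.19; balance after payment £629.58.
Closed form: n = −ln(1 − rB₀/P)/ln(1+r) = −ln(0.92399)/ln(1.00742) ≈ 10.699, so the balance reaches zero during payment 11.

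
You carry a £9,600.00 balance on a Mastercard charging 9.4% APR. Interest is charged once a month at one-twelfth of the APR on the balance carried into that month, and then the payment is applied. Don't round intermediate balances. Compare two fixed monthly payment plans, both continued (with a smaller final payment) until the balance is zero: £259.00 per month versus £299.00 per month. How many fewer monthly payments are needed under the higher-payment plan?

6 fewer payments

Monthly rate r = 9.4%/12 = 0.783333% = 0.00783333.
At £259.00/mo: n = ⌈−ln(1 − rB₀/P)/ln(1+r)⌉ = 44 payments (last £247.63); total interest = total paid − £9,600.00 = £1,784.63.
At £299.00/mo: 38 payments (last £37.94); total interest £1,500.94.
Payments saved = 44 − 38 = 6.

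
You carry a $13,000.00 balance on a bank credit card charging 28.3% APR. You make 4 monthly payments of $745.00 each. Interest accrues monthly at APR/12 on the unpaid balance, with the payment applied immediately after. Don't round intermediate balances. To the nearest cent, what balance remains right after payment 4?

$11,183.32

Monthly rate r = 28.3%/12 = 2.35833% = 0.0235833.
Each month: B ← B·(1+r) − $745.00.
Month 1: interest $306.58; balance after payment $12,561.58.
Month 2: interest $296.24; balance after payment $12,112.83.
Month 3: interest $285.66; balance after payment $11,653.49.
Month 4: interest $274.83; balance after payment $11,183.32.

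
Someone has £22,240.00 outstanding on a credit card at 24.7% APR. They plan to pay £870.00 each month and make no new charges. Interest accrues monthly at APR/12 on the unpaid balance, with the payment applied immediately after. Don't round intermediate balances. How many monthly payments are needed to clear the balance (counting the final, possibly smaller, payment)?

Monthly rate r = 24.7%/12 = 2.05833% = 0.0205833.
Recurrence: B ← B·(1+r) − £870.00.
Month 1: interest £457.77; balance after payment £21,827.77.
Month 2: interest £449.29; balance after payment £21,407.06.
Closed form: n = −ln(1 − rB₀/P)/ln(1+r) = −ln(0.47382)/ln(1.02058) ≈ 36.660, so the balance reaches zero during payment 37.

37 months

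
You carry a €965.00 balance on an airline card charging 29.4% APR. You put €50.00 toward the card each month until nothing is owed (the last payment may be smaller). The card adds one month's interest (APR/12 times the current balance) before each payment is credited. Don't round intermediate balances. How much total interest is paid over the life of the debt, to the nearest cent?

€357.77

Monthly rate r = 29.4%/12 = 2.45% = 0.0245.
Payoff takes n = ⌈−ln(1 − rB₀/P)/ln(1+r)⌉ = ⌈26.452⌉ = 27 payments; the last is €22.77.
Total paid = 26·€50.00 + €22.77 = €1,322.77.
Total interest = total paid − principal = €1,322.77 − €965.00 = €357.77.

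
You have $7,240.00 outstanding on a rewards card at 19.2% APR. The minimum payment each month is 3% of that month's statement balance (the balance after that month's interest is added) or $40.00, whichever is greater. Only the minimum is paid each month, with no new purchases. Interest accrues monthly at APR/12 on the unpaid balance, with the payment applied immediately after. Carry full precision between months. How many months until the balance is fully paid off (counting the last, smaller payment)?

164 months

Monthly rate r = 19.2%/12 = 1.6% = 0.016.
While 3% of the post-interest balance exceeds $40.00, each month B ← (B·(1+r))·(1 − 0.03), i.e. B shrinks by the factor (1+r)·0.97 = 0.98552.
This holds for months 1–118. Entering month 119 the balance is $1,294.97; 3% of the post-interest balance is now below $40.00, so the flat $40.00 minimum applies from here.
From month 119 a fixed $40.00 at rate r clears $1,294.97 in 46 more payments. Total: 118 + 46 = 164 months.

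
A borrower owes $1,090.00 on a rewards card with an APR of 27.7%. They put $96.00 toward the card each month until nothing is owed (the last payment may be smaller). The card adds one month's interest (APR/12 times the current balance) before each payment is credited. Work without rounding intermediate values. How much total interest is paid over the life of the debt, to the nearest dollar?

Monthly rate r = 27.7%/12 = 2.30833% = 0.0230833.
Payoff takes n = ⌈−ln(1 − rB₀/P)/ln(1+r)⌉ = ⌈13.318⌉ = 14 payments; the last is $30.79.
Total paid = 13·$96.00 + $30.79 = $1,278.79.
Total interest = total paid − principal = $1,278.79 − $1,090.00 = $188.79.

$189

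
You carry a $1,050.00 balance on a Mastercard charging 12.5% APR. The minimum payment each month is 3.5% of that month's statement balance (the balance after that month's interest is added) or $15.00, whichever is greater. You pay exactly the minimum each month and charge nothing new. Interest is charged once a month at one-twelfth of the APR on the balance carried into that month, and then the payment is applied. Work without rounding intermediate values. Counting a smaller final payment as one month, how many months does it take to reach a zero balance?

Monthly rate r = 12.5%/12 = 1.04167% = 0.0104167.
While 3.5% of the post-interest balance exceeds $15.00, each month B ← (B·(1+r))·(1 − 0.035), i.e. B shrinks by the factor (1+r)·0.965 = 0.97505.
This holds for months 1–36. Entering month 37 the balance is $422.85; 3.5% of the post-interest balance is now below $15.00, so the flat $15.00 minimum applies from here.
From month 37 a fixed $15.00 at rate r clears $422.85 in 34 more payments. Total: 36 + 34 = 70 months.

70 months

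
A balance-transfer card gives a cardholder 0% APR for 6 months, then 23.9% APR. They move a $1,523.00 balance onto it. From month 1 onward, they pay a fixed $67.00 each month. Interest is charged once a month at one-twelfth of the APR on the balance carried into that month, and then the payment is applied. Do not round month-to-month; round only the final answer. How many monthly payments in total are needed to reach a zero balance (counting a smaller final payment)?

Promo months 1–6 at r₀ = 0%/12 = 0; months 7+ at r₁ = 23.9%/12 = 0.0199167.
After month 6 (no interest yet): B = $1,523.00 − 6·$67.00 = $1,121.00.
Then at r₁ with $67.00/mo: n₂ = −ln(1 − r₁·B/P)/ln(1+r₁) ≈ 20.55 → 21 more payments.

27 payments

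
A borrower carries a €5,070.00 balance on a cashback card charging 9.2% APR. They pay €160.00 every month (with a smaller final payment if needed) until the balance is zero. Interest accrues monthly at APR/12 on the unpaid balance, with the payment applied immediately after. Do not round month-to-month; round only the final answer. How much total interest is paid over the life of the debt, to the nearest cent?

€760.58

Monthly rate r = 9.2%/12 = 0.766667% = 0.00766667.
Payoff takes n = ⌈−ln(1 − rB₀/P)/ln(1+r)⌉ = ⌈36.440⌉ = 37 payments; the last is €70.58.
Total paid = 36·€160.00 + €70.58 = €5,830.58.
Total interest = total paid − principal = €5,830.58 − €5,070.00 = €760.58.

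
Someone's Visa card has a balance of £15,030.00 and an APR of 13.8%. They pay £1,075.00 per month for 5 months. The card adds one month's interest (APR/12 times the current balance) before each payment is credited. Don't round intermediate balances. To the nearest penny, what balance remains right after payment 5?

£10,414.28

Monthly rate r = 13.8%/12 = 1.15% = 0.0115.
Each month: B ← B·(1+r) − £1,075.00.
Month 1: interest £172.84; balance after payment £14,127.84.
Month 2: interest £162.47; balance after payment £13,215.32.
Month 3: interest £151.98; balance after payment £12,292.29.
Month 4: interest £141.36; balance after payment £11,358.65.
Month 5: interest £130.62; balance after payment £10,414.28.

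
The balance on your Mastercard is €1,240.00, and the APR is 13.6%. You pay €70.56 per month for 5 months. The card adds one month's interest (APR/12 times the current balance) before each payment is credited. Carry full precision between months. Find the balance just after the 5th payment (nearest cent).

€950.99

Monthly rate r = 13.6%/12 = 1.13333% = 0.0113333.
Each month: B ← B·(1+r) − €70.56.
Month 1: interest €14.05; balance after payment €1,183.49.
Month 2: interest €13.41; balance after payment €1,126.35.
Month 3: interest €12.77; balance after payment €1,068.55.
Month 4: interest €12.11; balance after payment €1,010.10.
Month 5: interest €11.45; balance after payment €950.99.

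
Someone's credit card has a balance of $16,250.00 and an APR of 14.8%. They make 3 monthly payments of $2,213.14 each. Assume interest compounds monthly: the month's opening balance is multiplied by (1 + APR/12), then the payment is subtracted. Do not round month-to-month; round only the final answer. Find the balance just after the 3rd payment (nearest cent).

Monthly rate r = 14.8%/12 = 1.23333% = 0.0123333.
Each month: B ← B·(1+r) − $2,213.14.
Month 1: interest $200.42; balance after payment $14,237.28.
Month 2: interest $175.59; balance after payment $12,199.73.
Month 3: interest $150.46; balance after payment $10,137.05.

$10,137.05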